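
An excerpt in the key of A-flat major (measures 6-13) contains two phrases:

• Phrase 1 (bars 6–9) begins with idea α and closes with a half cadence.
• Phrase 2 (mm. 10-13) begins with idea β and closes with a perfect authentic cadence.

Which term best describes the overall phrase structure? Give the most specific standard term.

Phrase 1 ends with a half cadence (weaker) and phrase 2 with a perfect authentic cadence (stronger): antecedent + consequent = a period.
The two phrases open with different material (α / β), so the period is contrasting.

contrasting period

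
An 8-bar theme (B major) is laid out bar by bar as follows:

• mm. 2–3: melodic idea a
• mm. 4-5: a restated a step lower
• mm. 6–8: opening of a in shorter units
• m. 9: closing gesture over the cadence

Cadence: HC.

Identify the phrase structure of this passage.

Basic idea (bars 2–3) + its repetition (mm. 4–5) form the presentation; fragmentation and cadence (mm. 6–9) form the continuation — the 8-bar whole is a sentence.

sentence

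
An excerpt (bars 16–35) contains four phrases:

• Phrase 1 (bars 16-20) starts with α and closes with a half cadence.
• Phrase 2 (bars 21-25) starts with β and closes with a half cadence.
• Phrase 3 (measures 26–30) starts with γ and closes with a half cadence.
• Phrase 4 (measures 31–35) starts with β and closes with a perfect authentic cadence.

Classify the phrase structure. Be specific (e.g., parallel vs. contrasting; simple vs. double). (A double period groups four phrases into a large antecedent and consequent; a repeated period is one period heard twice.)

Four phrases in two halves: the first half (mm. 16-25) ends with a half cadence, the second (measures 26–35) with a perfect authentic cadence — a large antecedent–consequent pair, i.e. a double period.
Phrase 3 begins with different material from phrase 1, making it contrasting.

contrasting double period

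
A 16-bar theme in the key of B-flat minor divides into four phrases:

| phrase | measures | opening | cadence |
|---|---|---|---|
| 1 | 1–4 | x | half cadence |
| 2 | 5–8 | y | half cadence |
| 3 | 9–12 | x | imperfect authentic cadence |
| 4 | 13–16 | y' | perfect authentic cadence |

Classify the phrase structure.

Four phrases in two halves: the first half (bars 1–8) ends with a half cadence, the second (measures 9–16) with a perfect authentic cadence — a large antecedent–consequent pair, i.e. a double period.
Phrase 3 begins with the same material as phrase 1, making it parallel.

parallel double period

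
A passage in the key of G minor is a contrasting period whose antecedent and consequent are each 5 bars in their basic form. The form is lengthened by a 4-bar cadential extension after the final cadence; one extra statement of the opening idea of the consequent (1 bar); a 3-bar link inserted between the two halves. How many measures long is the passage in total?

Basic contrasting period: 5 + 5 = 10 bars.
10 (basic form) + 4 (cadential extension) + 1 (extra statement) + 3 (link) = 18.

18 measures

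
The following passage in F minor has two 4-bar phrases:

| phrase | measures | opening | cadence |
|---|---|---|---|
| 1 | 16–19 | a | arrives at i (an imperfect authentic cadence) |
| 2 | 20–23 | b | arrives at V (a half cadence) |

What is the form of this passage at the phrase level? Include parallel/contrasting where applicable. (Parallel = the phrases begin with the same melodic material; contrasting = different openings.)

The second phrase closes with a half cadence, which is not stronger than the first phrase's imperfect authentic cadence; without a weak→strong cadential pair there is no antecedent–consequent relationship, so this is a phrase group rather than a period.

phrase group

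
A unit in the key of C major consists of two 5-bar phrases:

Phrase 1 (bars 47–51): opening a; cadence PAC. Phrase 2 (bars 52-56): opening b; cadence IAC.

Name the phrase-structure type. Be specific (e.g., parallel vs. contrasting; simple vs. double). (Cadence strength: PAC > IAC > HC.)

The second phrase closes with an imperfect authentic cadence, which is not stronger than the first phrase's perfect authentic cadence; without a weak→strong cadential pair there is no antecedent–consequent relationship, so this is a phrase group rather than a period.

phrase group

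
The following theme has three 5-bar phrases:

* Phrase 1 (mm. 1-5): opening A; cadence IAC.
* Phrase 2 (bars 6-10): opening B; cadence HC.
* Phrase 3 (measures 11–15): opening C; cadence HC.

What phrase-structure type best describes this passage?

phrase group

The final phrase closes with a half cadence, which is not stronger than the preceding half cadence; the 3 phrases lack an overall antecedent–consequent design and so form a phrase group.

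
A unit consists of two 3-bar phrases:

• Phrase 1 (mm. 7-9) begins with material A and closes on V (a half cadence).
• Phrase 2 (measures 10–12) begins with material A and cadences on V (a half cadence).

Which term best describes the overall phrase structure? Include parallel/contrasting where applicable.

Both phrases have the same opening (A) and the same cadence (half cadence): the second is a restatement, not a consequent, so this is a repeated phrase rather than a period.

repeated phrase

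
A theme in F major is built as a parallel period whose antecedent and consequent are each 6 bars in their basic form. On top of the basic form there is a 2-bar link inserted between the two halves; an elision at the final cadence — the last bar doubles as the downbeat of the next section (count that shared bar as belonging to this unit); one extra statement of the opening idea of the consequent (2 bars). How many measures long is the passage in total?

16 measures

Basic parallel period: 6 + 6 = 12 bars.
12 (basic form) + 2 (link) + 2 (extra statement) = 16.
The elision shares a bar with the next section but does not change this unit's count.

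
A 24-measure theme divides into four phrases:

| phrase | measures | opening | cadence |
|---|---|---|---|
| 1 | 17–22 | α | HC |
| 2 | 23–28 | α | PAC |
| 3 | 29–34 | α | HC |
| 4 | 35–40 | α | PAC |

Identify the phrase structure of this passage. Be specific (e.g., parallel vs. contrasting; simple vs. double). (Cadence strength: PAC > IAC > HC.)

The cadence pattern HC–PAC–HC–PAC is weak–strong twice, and phrases 3–4 restate phrases 1–2: a period heard twice, not a double period (which would end weakly at phrase 2).

repeated period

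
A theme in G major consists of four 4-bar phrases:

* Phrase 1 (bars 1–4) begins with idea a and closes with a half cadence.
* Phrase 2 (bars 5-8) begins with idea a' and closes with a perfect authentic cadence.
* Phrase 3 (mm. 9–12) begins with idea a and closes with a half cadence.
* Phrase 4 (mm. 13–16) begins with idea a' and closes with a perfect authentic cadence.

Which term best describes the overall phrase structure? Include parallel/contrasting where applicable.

repeated period

The cadence pattern HC–PAC–HC–PAC is weak–strong twice, and phrases 3–4 restate phrases 1–2: a period heard twice, not a double period (which would end weakly at phrase 2).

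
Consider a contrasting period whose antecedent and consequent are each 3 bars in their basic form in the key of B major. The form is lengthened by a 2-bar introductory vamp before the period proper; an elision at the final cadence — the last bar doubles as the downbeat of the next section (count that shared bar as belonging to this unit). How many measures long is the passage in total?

8 measures

Basic contrasting period: 3 + 3 = 6 bars.
6 (basic form) + 2 (introduction) = 8.
The elision shares a bar with the next section but does not change this unit's count.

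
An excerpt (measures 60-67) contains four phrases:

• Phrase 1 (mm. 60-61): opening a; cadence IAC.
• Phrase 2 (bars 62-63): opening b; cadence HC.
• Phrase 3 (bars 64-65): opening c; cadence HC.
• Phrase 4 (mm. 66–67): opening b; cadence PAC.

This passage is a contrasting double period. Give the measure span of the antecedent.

In a double period the four phrases pair into a large antecedent (phrases 1–2, ending half cadence) and a large consequent (phrases 3–4, ending perfect authentic cadence). The antecedent spans mm. 60-63.

measures 60–63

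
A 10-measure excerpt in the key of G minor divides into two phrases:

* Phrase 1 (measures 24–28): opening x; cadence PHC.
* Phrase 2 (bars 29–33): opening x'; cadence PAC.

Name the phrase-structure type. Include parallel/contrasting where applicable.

Phrase 1 ends with a Phrygian half cadence (weaker) and phrase 2 with a perfect authentic cadence (stronger): antecedent + consequent = a period.
The two phrases open with the same material (x / x'), so the period is parallel.

parallel period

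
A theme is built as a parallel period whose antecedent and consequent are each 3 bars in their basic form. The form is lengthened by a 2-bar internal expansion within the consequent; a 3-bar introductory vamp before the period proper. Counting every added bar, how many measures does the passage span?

Basic parallel period: 3 + 3 = 6 bars.
6 (basic form) + 2 (internal expansion) + 3 (introduction) = 11.

11 measures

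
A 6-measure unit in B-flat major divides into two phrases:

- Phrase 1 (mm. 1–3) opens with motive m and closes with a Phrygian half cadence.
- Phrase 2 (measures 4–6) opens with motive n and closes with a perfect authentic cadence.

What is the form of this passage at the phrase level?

Phrase 1 ends with a Phrygian half cadence (weaker) and phrase 2 with a perfect authentic cadence (stronger): antecedent + consequent = a period.
The two phrases open with different material (m / n), so the period is contrasting.

contrasting period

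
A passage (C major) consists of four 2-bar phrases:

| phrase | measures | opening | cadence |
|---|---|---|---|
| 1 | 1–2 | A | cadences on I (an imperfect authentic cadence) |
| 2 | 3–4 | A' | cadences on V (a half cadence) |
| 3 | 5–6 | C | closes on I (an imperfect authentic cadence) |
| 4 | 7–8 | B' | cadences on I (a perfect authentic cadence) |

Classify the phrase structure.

Four phrases in two halves: the first half (measures 1-4) ends with a half cadence, the second (mm. 5–8) with a perfect authentic cadence — a large antecedent–consequent pair, i.e. a double period.
Phrase 3 begins with different material from phrase 1, making it contrasting.

contrasting double period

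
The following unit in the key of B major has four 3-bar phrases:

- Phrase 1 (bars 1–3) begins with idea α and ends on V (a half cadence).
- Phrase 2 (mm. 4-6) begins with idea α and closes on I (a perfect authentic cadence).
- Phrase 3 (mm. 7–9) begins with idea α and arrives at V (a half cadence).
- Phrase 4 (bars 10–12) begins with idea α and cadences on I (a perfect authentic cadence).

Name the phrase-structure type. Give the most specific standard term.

repeated period

The cadence pattern HC–PAC–HC–PAC is weak–strong twice, and phrases 3–4 restate phrases 1–2: a period heard twice, not a double period (which would end weakly at phrase 2).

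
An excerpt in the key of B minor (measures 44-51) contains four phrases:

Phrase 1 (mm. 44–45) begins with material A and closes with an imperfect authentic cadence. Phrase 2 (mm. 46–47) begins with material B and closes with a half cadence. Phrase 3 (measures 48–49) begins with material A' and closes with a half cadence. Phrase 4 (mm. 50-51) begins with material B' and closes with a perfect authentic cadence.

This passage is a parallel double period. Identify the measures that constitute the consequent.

In a double period the four phrases pair into a large antecedent (phrases 1–2, ending half cadence) and a large consequent (phrases 3–4, ending perfect authentic cadence). The consequent spans mm. 48–51.

measures 48–51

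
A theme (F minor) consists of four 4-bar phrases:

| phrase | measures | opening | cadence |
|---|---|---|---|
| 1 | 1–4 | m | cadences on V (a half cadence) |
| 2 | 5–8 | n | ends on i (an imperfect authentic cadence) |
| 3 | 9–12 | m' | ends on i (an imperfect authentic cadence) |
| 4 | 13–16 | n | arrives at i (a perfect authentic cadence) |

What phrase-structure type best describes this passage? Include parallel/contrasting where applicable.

Four phrases in two halves: the first half (bars 1–8) ends with an imperfect authentic cadence, the second (bars 9–16) with a perfect authentic cadence — a large antecedent–consequent pair, i.e. a double period.
Phrase 3 begins with the same material as phrase 1, making it parallel.

parallel double period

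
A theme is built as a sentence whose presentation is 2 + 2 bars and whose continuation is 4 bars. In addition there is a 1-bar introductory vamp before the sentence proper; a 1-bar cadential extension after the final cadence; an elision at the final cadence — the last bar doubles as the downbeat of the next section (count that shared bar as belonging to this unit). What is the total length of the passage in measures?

Basic sentence: 2 + 2 + 4 = 8 bars.
8 (basic form) + 1 (introduction) + 1 (cadential extension) = 10.
The elision shares a bar with the next section but does not change this unit's count.

10 measures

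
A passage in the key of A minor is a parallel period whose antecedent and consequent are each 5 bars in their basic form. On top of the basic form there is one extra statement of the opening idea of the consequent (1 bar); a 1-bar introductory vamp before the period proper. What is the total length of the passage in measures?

12 measures

Basic parallel period: 5 + 5 = 10 bars.
10 (basic form) + 1 (extra statement) + 1 (introduction) = 12.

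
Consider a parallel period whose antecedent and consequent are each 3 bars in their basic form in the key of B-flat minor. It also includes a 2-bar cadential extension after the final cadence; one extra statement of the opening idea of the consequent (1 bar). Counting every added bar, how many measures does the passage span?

9 measures

Basic parallel period: 3 + 3 = 6 bars.
6 (basic form) + 2 (cadential extension) + 1 (extra statement) = 9.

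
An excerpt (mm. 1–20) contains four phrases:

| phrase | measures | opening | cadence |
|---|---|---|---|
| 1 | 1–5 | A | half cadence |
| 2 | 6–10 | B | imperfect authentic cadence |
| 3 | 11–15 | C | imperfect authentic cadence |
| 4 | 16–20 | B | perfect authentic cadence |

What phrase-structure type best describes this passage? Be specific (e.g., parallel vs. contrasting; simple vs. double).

contrasting double period

Four phrases in two halves: the first half (mm. 1–10) ends with an imperfect authentic cadence, the second (mm. 11-20) with a perfect authentic cadence — a large antecedent–consequent pair, i.e. a double period.
Phrase 3 begins with different material from phrase 1, making it contrasting.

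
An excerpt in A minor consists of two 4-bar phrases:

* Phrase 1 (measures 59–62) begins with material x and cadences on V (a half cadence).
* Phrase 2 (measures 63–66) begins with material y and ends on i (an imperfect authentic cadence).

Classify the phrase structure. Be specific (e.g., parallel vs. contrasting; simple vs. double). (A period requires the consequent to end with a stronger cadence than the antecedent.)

Phrase 1 ends with a half cadence (weaker) and phrase 2 with an imperfect authentic cadence (stronger): antecedent + consequent = a period.
The two phrases open with different material (x / y), so the period is contrasting.

contrasting period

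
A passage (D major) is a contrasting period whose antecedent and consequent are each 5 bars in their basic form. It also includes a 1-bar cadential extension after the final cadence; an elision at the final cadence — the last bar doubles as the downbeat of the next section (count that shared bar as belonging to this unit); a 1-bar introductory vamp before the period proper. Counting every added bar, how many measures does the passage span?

12 measures

Basic contrasting period: 5 + 5 = 10 bars.
10 (basic form) + 1 (cadential extension) + 1 (introduction) = 12.
The elision shares a bar with the next section but does not change this unit's count.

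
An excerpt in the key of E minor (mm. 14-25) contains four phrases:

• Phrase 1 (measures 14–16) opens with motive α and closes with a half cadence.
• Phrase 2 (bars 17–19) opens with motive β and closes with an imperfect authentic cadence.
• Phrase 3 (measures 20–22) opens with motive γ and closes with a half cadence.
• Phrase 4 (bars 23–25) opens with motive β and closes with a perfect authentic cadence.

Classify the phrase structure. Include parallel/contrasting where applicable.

contrasting double period

Four phrases in two halves: the first half (mm. 14-19) ends with an imperfect authentic cadence, the second (bars 20–25) with a perfect authentic cadence — a large antecedent–consequent pair, i.e. a double period.
Phrase 3 begins with different material from phrase 1, making it contrasting.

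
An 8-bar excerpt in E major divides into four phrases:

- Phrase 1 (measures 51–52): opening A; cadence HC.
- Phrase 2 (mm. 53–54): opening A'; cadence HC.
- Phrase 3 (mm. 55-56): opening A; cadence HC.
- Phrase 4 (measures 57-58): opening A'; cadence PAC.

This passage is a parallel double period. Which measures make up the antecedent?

In a double period the four phrases pair into a large antecedent (phrases 1–2, ending half cadence) and a large consequent (phrases 3–4, ending perfect authentic cadence). The antecedent spans bars 51–54.

measures 51–54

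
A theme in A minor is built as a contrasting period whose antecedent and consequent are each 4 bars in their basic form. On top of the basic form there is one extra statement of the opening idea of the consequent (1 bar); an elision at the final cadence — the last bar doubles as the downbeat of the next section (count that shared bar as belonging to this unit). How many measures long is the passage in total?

9 measures

Basic contrasting period: 4 + 4 = 8 bars.
8 (basic form) + 1 (extra statement) = 9.
The elision shares a bar with the next section but does not change this unit's count.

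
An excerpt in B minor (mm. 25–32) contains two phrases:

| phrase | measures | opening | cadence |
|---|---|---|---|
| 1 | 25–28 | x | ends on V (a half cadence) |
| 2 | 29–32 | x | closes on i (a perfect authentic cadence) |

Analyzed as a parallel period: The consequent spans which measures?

The antecedent is the phrase ending with the weaker cadence (half cadence, phrase 1) and the consequent the one ending more conclusively (perfect authentic cadence, phrase 2); the consequent is bars 29–32.

measures 29–32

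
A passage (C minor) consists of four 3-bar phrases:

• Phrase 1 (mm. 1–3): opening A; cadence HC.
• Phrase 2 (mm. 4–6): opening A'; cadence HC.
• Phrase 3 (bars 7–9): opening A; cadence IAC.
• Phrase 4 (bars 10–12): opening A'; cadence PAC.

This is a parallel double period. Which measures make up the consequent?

In a double period the first pair of phrases (ending half cadence) is the large antecedent and the second pair (ending perfect authentic cadence) is the large consequent; the consequent is measures 7–12.

measures 7–12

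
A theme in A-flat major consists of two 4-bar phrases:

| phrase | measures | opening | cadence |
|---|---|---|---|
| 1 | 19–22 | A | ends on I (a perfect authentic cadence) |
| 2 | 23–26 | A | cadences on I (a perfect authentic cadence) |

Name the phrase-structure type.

repeated phrase

Both phrases have the same opening (A) and the same cadence (perfect authentic cadence): the second is a restatement, not a consequent, so this is a repeated phrase rather than a period.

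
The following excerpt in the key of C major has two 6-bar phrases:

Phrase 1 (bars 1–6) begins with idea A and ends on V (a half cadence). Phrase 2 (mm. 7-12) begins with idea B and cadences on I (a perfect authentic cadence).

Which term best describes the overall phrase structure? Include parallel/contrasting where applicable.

Phrase 1 ends with a half cadence (weaker) and phrase 2 with a perfect authentic cadence (stronger): antecedent + consequent = a period.
The two phrases open with different material (A / B), so the period is contrasting.

contrasting period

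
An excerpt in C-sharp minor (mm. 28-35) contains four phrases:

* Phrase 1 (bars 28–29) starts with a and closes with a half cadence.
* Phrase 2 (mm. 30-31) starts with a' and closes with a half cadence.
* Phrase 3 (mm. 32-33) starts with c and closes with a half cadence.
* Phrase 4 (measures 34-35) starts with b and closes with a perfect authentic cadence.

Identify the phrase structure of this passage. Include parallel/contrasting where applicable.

Four phrases in two halves: the first half (measures 28–31) ends with a half cadence, the second (mm. 32-35) with a perfect authentic cadence — a large antecedent–consequent pair, i.e. a double period.
Phrase 3 begins with different material from phrase 1, making it contrasting.

contrasting double period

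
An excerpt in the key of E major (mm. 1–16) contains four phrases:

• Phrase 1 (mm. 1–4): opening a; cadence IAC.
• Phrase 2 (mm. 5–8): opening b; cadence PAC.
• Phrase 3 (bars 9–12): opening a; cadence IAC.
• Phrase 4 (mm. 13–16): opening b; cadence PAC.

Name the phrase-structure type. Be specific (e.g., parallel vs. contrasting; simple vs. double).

repeated period

The cadence pattern IAC–PAC–IAC–PAC is weak–strong twice, and phrases 3–4 restate phrases 1–2: a period heard twice, not a double period (which would end weakly at phrase 2).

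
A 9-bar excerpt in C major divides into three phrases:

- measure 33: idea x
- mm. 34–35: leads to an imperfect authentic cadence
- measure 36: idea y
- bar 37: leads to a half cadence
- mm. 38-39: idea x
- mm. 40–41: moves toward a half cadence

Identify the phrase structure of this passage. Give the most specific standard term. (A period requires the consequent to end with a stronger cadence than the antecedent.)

phrase group

The final phrase closes with a half cadence, which is not stronger than the preceding half cadence; the 3 phrases lack an overall antecedent–consequent design and so form a phrase group.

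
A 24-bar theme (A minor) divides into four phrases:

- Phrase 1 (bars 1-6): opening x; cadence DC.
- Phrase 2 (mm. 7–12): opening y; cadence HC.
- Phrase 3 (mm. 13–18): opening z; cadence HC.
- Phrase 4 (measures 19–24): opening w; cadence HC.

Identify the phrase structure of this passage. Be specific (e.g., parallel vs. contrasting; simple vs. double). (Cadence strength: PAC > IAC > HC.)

phrase group

Phrase 4 ends with a half cadence, no stronger than phrase 2's half cadence, so the four phrases do not form a double period; nor do phrases 3–4 duplicate 1–2, so it is not a repeated period. With no phrase reaching a conclusive cadence, the passage is a phrase group.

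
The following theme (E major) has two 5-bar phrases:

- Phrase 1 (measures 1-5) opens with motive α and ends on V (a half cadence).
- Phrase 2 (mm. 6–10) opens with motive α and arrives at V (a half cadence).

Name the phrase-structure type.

repeated phrase

Both phrases have the same opening (α) and the same cadence (half cadence): the second is a restatement, not a consequent, so this is a repeated phrase rather than a period.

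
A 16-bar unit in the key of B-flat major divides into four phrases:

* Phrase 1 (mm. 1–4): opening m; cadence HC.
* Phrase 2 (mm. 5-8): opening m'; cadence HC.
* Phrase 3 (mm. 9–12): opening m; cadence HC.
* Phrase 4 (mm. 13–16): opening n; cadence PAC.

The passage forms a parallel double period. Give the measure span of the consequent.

measures 9–16

In a double period the first pair of phrases (ending half cadence) is the large antecedent and the second pair (ending perfect authentic cadence) is the large consequent; the consequent is measures 9–16.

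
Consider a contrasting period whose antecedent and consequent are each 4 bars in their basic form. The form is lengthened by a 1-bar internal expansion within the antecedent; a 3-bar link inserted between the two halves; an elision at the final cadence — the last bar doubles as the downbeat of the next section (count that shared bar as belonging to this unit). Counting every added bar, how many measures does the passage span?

Basic contrasting period: 4 + 4 = 8 bars.
8 (basic form) + 1 (internal expansion) + 3 (link) = 12.
The elision shares a bar with the next section but does not change this unit's count.

12 measures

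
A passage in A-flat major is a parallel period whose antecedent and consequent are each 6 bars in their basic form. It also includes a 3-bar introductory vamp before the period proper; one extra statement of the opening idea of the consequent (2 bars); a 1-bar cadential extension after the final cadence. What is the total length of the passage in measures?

Basic parallel period: 6 + 6 = 12 bars.
12 (basic form) + 3 (introduction) + 2 (extra statement) + 1 (cadential extension) = 18.

18 measures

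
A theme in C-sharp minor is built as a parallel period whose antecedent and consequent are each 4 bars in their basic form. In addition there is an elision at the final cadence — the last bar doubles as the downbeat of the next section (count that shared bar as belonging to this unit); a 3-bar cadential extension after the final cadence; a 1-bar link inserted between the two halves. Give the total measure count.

12 measures

Basic parallel period: 4 + 4 = 8 bars.
8 (basic form) + 3 (cadential extension) + 1 (link) = 12.
The elision shares a bar with the next section but does not change this unit's count.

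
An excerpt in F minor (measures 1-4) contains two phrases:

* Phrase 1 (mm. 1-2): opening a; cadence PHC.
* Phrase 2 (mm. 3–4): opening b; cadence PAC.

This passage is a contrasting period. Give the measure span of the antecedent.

The antecedent is the phrase ending with the weaker cadence (Phrygian half cadence, phrase 1) and the consequent the one ending more conclusively (perfect authentic cadence, phrase 2); the antecedent is mm. 1–2.

measures 1–2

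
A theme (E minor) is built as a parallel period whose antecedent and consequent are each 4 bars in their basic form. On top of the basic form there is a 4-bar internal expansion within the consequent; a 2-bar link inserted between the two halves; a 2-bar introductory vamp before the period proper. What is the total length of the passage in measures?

16 measures

Basic parallel period: 4 + 4 = 8 bars.
8 (basic form) + 4 (internal expansion) + 2 (link) + 2 (introduction) = 16.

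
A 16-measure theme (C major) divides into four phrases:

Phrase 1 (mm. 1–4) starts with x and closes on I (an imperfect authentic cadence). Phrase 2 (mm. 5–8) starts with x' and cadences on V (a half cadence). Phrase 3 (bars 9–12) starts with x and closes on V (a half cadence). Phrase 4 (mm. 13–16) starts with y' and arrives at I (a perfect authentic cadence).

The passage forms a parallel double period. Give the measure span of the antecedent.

In a double period the four phrases pair into a large antecedent (phrases 1–2, ending half cadence) and a large consequent (phrases 3–4, ending perfect authentic cadence). The antecedent spans mm. 1-8.

measures 1–8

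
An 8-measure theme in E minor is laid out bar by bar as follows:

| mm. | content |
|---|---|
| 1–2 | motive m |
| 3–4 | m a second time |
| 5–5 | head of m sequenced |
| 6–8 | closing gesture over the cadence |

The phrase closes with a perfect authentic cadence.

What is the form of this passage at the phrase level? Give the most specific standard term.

sentence

Basic idea (mm. 1–2) + its repetition (mm. 3-4) form the presentation; fragmentation and cadence (mm. 5–8) form the continuation — the 8-bar whole is a sentence.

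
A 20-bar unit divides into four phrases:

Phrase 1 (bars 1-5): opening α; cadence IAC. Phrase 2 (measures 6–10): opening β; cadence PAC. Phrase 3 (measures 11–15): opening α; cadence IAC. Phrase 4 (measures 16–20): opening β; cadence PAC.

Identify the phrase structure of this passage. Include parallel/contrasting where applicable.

repeated period

The cadence pattern IAC–PAC–IAC–PAC is weak–strong twice, and phrases 3–4 restate phrases 1–2: a period heard twice, not a double period (which would end weakly at phrase 2).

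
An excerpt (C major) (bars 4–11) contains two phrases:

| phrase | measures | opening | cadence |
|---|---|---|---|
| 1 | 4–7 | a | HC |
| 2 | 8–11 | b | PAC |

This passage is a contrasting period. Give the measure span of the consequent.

measures 8–11

The antecedent is the phrase ending with the weaker cadence (half cadence, phrase 1) and the consequent the one ending more conclusively (perfect authentic cadence, phrase 2); the consequent is mm. 8–11.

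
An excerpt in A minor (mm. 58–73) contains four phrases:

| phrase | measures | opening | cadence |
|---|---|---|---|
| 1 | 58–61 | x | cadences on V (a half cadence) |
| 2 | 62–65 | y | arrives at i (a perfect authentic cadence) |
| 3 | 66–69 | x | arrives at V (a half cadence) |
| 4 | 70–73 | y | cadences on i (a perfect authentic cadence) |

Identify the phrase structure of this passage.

repeated period

The cadence pattern HC–PAC–HC–PAC is weak–strong twice, and phrases 3–4 restate phrases 1–2: a period heard twice, not a double period (which would end weakly at phrase 2).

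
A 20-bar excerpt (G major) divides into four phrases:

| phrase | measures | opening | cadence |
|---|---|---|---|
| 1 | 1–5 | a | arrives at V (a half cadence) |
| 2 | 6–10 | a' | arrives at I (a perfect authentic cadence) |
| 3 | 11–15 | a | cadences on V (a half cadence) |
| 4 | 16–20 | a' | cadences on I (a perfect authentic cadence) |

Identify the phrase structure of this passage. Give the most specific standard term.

The cadence pattern HC–PAC–HC–PAC is weak–strong twice, and phrases 3–4 restate phrases 1–2: a period heard twice, not a double period (which would end weakly at phrase 2).

repeated period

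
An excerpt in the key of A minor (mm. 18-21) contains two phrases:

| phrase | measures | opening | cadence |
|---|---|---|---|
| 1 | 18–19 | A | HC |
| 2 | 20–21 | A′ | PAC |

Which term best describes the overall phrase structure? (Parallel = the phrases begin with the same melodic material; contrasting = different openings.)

parallel period

Phrase 1 ends with a half cadence (weaker) and phrase 2 with a perfect authentic cadence (stronger): antecedent + consequent = a period.
The two phrases open with the same material (A / A′), so the period is parallel.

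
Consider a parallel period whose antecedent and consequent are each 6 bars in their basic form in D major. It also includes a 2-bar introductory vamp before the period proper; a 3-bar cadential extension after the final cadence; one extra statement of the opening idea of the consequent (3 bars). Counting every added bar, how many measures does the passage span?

20 measures

Basic parallel period: 6 + 6 = 12 bars.
12 (basic form) + 2 (introduction) + 3 (cadential extension) + 3 (extra statement) = 20.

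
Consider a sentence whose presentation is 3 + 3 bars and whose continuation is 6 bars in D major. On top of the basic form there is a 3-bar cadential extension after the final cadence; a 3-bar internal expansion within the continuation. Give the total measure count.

18 measures

Basic sentence: 3 + 3 + 6 = 12 bars.
12 (basic form) + 3 (cadential extension) + 3 (internal expansion) = 18.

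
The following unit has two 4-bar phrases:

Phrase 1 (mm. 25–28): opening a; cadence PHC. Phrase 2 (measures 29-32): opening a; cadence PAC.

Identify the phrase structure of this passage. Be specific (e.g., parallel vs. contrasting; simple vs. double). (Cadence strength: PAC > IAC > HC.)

Phrase 1 ends with a Phrygian half cadence (weaker) and phrase 2 with a perfect authentic cadence (stronger): antecedent + consequent = a period.
The two phrases open with the same material (a / a), so the period is parallel.

parallel period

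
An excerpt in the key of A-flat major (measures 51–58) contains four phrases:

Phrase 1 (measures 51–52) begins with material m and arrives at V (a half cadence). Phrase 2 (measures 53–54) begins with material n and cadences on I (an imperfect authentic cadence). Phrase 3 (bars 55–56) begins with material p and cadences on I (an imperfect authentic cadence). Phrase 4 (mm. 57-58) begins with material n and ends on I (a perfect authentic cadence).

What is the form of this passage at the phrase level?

contrasting double period

Four phrases in two halves: the first half (mm. 51-54) ends with an imperfect authentic cadence, the second (mm. 55–58) with a perfect authentic cadence — a large antecedent–consequent pair, i.e. a double period.
Phrase 3 begins with different material from phrase 1, making it contrasting.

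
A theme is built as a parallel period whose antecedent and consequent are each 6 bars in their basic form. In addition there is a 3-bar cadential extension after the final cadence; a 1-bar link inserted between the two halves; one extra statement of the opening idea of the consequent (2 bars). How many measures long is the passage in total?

Basic parallel period: 6 + 6 = 12 bars.
12 (basic form) + 3 (cadential extension) + 1 (link) + 2 (extra statement) = 18.

18 measures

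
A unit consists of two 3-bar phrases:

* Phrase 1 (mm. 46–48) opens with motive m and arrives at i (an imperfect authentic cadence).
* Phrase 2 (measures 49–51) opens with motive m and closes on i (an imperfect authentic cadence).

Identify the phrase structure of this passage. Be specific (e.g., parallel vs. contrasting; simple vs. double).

repeated phrase

Both phrases have the same opening (m) and the same cadence (imperfect authentic cadence): the second is a restatement, not a consequent, so this is a repeated phrase rather than a period.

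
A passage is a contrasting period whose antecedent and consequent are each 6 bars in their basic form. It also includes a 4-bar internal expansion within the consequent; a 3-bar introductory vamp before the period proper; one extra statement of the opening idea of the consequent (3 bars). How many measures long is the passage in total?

Basic contrasting period: 6 + 6 = 12 bars.
12 (basic form) + 4 (internal expansion) + 3 (introduction) + 3 (extra statement) = 22.

22 measures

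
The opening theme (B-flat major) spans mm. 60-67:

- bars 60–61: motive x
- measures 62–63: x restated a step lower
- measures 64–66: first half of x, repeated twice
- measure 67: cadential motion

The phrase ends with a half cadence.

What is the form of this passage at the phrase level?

Basic idea (mm. 60–61) + its repetition (mm. 62–63) form the presentation; fragmentation and cadence (mm. 64–67) form the continuation — the 8-bar whole is a sentence.

sentence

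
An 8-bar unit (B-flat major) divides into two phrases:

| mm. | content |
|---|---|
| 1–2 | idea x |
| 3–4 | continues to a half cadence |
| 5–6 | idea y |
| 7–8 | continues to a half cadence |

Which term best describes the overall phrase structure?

The second phrase closes with a half cadence, which is not stronger than the first phrase's half cadence; without a weak→strong cadential pair there is no antecedent–consequent relationship, so this is a phrase group rather than a period.

phrase group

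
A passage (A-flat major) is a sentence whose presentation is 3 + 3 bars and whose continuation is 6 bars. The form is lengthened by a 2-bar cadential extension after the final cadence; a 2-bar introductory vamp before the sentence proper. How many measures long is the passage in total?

Basic sentence: 3 + 3 + 6 = 12 bars.
12 (basic form) + 2 (cadential extension) + 2 (introduction) = 16.

16 measures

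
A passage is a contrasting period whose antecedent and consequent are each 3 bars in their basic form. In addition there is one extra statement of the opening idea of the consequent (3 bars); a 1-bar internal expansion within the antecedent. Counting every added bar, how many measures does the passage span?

Basic contrasting period: 3 + 3 = 6 bars.
6 (basic form) + 3 (extra statement) + 1 (internal expansion) = 10.

10 measures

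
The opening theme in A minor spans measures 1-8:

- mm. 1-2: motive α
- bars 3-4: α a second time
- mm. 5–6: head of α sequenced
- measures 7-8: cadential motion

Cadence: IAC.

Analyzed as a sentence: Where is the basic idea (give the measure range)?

The presentation of a sentence is the basic idea (bars 1–2) plus its repetition (mm. 3-4); the basic idea is therefore mm. 1–2.

measures 1–2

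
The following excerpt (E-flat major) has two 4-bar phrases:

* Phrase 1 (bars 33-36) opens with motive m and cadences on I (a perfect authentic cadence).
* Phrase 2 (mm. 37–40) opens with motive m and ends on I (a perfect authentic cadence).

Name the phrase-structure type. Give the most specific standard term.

repeated phrase

Both phrases have the same opening (m) and the same cadence (perfect authentic cadence): the second is a restatement, not a consequent, so this is a repeated phrase rather than a period.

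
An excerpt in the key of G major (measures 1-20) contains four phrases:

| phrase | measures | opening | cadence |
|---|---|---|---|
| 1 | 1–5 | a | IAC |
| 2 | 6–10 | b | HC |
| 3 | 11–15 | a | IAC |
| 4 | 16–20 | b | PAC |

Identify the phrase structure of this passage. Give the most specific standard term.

Four phrases in two halves: the first half (mm. 1-10) ends with a half cadence, the second (mm. 11–20) with a perfect authentic cadence — a large antecedent–consequent pair, i.e. a double period.
Phrase 3 begins with the same material as phrase 1, making it parallel.

parallel double period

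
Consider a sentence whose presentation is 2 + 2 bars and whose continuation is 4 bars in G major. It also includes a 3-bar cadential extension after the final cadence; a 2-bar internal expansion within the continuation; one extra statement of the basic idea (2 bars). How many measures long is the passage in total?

15 measures

Basic sentence: 2 + 2 + 4 = 8 bars.
8 (basic form) + 3 (cadential extension) + 2 (internal expansion) + 2 (extra statement) = 15.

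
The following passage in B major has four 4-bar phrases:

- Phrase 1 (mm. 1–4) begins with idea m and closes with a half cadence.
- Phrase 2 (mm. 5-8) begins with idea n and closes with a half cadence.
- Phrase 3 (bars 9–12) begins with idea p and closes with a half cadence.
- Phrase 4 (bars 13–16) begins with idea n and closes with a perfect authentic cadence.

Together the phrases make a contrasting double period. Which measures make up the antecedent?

In a double period the first pair of phrases (ending half cadence) is the large antecedent and the second pair (ending perfect authentic cadence) is the large consequent; the antecedent is measures 1–8.

measures 1–8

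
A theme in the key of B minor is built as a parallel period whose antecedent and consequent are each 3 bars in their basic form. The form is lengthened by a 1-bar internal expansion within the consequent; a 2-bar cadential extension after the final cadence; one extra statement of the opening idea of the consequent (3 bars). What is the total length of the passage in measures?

12 measures

Basic parallel period: 3 + 3 = 6 bars.
6 (basic form) + 1 (internal expansion) + 2 (cadential extension) + 3 (extra statement) = 12.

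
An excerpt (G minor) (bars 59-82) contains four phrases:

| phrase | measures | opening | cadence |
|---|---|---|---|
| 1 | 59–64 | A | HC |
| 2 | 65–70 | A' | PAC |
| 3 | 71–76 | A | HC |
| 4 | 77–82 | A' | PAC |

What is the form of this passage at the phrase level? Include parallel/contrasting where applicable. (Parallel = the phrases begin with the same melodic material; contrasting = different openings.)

The cadence pattern HC–PAC–HC–PAC is weak–strong twice, and phrases 3–4 restate phrases 1–2: a period heard twice, not a double period (which would end weakly at phrase 2).

repeated period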